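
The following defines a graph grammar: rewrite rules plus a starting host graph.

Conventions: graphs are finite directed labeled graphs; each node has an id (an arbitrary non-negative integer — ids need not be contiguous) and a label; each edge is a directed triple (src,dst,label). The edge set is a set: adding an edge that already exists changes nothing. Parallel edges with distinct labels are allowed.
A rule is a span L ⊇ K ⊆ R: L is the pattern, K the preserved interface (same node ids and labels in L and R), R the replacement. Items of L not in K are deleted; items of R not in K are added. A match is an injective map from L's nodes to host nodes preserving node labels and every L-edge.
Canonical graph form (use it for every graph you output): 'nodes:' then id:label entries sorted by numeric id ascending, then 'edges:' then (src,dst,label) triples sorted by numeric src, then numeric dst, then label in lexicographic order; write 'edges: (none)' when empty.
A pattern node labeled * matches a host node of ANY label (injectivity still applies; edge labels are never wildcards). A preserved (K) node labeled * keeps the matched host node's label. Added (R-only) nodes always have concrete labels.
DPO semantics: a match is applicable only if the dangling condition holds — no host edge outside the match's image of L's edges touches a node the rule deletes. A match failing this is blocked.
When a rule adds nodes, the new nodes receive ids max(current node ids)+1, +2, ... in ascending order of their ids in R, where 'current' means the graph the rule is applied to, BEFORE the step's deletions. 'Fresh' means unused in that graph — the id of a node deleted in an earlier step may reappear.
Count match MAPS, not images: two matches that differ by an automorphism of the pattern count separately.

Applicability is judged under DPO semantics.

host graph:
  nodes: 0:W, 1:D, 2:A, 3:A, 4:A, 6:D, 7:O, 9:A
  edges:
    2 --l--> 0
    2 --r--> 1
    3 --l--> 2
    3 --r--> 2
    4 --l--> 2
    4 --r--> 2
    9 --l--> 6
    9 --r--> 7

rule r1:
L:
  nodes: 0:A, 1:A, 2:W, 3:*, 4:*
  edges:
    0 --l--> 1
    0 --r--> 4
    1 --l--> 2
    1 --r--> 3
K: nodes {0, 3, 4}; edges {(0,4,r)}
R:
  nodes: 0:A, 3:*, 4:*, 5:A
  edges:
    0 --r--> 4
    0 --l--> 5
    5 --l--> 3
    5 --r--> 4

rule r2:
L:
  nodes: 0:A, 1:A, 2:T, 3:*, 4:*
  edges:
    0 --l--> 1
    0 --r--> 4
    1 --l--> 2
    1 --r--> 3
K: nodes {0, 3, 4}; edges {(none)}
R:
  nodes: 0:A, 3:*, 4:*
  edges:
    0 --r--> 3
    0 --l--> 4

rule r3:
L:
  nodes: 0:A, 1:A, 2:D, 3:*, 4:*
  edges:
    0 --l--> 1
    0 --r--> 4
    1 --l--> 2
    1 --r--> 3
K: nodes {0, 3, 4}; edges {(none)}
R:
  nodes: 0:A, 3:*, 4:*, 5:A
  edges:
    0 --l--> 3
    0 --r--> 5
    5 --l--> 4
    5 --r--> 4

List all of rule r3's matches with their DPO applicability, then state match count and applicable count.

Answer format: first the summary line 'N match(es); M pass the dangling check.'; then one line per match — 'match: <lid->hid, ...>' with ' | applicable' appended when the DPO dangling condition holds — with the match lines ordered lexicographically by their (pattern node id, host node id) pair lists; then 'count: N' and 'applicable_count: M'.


0 match(es); 0 pass the dangling check.
count: 0
applicable_count: 0


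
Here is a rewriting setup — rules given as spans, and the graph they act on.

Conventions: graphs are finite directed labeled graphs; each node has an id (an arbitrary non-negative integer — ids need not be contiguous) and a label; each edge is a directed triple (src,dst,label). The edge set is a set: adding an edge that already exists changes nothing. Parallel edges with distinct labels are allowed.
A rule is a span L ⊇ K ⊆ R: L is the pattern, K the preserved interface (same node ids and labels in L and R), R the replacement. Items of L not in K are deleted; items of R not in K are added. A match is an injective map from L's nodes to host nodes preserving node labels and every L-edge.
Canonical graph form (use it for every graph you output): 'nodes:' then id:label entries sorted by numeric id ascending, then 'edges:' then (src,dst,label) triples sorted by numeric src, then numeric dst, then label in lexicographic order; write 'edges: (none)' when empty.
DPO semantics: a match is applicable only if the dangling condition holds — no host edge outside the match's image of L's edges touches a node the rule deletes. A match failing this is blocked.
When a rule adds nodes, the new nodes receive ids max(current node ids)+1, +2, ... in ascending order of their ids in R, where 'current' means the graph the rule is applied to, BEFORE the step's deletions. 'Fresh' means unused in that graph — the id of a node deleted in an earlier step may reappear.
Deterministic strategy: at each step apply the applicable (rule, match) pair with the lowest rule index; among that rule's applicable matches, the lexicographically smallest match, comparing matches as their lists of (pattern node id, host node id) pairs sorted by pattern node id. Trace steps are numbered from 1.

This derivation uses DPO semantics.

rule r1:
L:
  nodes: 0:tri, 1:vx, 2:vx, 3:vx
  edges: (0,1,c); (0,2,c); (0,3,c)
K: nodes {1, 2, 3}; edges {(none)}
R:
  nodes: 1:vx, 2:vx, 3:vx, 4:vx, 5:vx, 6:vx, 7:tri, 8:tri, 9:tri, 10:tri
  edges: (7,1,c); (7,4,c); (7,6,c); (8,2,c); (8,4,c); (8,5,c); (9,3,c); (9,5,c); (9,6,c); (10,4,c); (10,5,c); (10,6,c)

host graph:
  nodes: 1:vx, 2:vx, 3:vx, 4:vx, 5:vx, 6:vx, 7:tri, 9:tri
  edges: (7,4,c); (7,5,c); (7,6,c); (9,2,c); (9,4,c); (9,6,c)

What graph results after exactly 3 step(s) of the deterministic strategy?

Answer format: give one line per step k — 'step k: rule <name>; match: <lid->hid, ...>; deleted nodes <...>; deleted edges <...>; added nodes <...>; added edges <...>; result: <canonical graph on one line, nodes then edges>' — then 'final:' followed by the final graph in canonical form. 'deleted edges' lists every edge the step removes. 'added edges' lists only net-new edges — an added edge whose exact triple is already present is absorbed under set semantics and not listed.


step 1: rule r1; match: 0->7, 1->4, 2->5, 3->6; deleted nodes 7; deleted edges (7,4,c); (7,5,c); (7,6,c); added nodes 10, 11, 12, 13, 14, 15, 16; added edges (13,4,c); (13,10,c); (13,12,c); (14,5,c); (14,10,c); (14,11,c); (15,6,c); (15,11,c); (15,12,c); (16,10,c); (16,11,c); (16,12,c); result: nodes: 1:vx, 2:vx, 3:vx, 4:vx, 5:vx, 6:vx, 9:tri, 10:vx, 11:vx, 12:vx, 13:tri, 14:tri, 15:tri, 16:tri edges: (9,2,c); (9,4,c); (9,6,c); (13,4,c); (13,10,c); (13,12,c); (14,5,c); (14,10,c); (14,11,c); (15,6,c); (15,11,c); (15,12,c); (16,10,c); (16,11,c); (16,12,c)
step 2: rule r1; match: 0->9, 1->2, 2->4, 3->6; deleted nodes 9; deleted edges (9,2,c); (9,4,c); (9,6,c); added nodes 17, 18, 19, 20, 21, 22, 23; added edges (20,2,c); (20,17,c); (20,19,c); (21,4,c); (21,17,c); (21,18,c); (22,6,c); (22,18,c); (22,19,c); (23,17,c); (23,18,c); (23,19,c); result: nodes: 1:vx, 2:vx, 3:vx, 4:vx, 5:vx, 6:vx, 10:vx, 11:vx, 12:vx, 13:tri, 14:tri, 15:tri, 16:tri, 17:vx, 18:vx, 19:vx, 20:tri, 21:tri, 22:tri, 23:tri edges: (13,4,c); (13,10,c); (13,12,c); (14,5,c); (14,10,c); (14,11,c); (15,6,c); (15,11,c); (15,12,c); (16,10,c); (16,11,c); (16,12,c); (20,2,c); (20,17,c); (20,19,c); (21,4,c); (21,17,c); (21,18,c); (22,6,c); (22,18,c); (22,19,c); (23,17,c); (23,18,c); (23,19,c)
step 3: rule r1; match: 0->13, 1->4, 2->10, 3->12; deleted nodes 13; deleted edges (13,4,c); (13,10,c); (13,12,c); added nodes 24, 25, 26, 27, 28, 29, 30; added edges (27,4,c); (27,24,c); (27,26,c); (28,10,c); (28,24,c); (28,25,c); (29,12,c); (29,25,c); (29,26,c); (30,24,c); (30,25,c); (30,26,c); result: nodes: 1:vx, 2:vx, 3:vx, 4:vx, 5:vx, 6:vx, 10:vx, 11:vx, 12:vx, 14:tri, 15:tri, 16:tri, 17:vx, 18:vx, 19:vx, 20:tri, 21:tri, 22:tri, 23:tri, 24:vx, 25:vx, 26:vx, 27:tri, 28:tri, 29:tri, 30:tri edges: (14,5,c); (14,10,c); (14,11,c); (15,6,c); (15,11,c); (15,12,c); (16,10,c); (16,11,c); (16,12,c); (20,2,c); (20,17,c); (20,19,c); (21,4,c); (21,17,c); (21,18,c); (22,6,c); (22,18,c); (22,19,c); (23,17,c); (23,18,c); (23,19,c); (27,4,c); (27,24,c); (27,26,c); (28,10,c); (28,24,c); (28,25,c); (29,12,c); (29,25,c); (29,26,c); (30,24,c); (30,25,c); (30,26,c)
final:
nodes: 1:vx, 2:vx, 3:vx, 4:vx, 5:vx, 6:vx, 10:vx, 11:vx, 12:vx, 14:tri, 15:tri, 16:tri, 17:vx, 18:vx, 19:vx, 20:tri, 21:tri, 22:tri, 23:tri, 24:vx, 25:vx, 26:vx, 27:tri, 28:tri, 29:tri, 30:tri
edges: (14,5,c); (14,10,c); (14,11,c); (15,6,c); (15,11,c); (15,12,c); (16,10,c); (16,11,c); (16,12,c); (20,2,c); (20,17,c); (20,19,c); (21,4,c); (21,17,c); (21,18,c); (22,6,c); (22,18,c); (22,19,c); (23,17,c); (23,18,c); (23,19,c); (27,4,c); (27,24,c); (27,26,c); (28,10,c); (28,24,c); (28,25,c); (29,12,c); (29,25,c); (29,26,c); (30,24,c); (30,25,c); (30,26,c)


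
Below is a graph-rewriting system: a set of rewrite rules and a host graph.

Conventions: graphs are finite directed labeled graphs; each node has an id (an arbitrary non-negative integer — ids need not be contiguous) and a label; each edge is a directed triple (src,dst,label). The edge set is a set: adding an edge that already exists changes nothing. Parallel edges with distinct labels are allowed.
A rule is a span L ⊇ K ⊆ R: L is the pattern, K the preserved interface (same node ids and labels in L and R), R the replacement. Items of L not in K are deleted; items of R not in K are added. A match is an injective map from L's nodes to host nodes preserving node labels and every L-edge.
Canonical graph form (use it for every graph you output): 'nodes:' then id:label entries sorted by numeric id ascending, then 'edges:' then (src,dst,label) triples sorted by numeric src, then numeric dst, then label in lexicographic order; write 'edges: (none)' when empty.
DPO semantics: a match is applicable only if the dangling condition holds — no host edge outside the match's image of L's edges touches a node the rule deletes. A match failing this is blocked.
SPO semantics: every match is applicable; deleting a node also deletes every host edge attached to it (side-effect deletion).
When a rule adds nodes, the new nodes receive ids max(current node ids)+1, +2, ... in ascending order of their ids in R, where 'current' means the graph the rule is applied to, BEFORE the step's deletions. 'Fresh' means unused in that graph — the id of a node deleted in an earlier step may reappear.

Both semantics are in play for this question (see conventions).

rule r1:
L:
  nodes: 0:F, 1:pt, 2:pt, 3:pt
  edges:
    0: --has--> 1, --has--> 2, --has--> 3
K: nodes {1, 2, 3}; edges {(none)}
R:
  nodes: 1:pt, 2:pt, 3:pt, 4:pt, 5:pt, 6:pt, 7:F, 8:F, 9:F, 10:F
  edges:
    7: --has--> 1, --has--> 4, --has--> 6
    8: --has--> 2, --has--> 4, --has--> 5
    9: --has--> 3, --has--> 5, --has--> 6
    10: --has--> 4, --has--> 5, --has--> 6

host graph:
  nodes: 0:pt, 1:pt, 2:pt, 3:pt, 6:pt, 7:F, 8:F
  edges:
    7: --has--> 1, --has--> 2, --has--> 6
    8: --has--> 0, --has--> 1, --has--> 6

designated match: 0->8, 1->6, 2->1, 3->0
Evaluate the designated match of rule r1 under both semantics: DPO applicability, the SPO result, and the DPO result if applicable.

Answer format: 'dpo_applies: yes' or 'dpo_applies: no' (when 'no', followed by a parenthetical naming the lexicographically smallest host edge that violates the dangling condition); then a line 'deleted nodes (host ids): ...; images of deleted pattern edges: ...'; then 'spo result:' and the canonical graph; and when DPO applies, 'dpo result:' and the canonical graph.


dpo_applies: yes
deleted nodes (host ids): 8; images of deleted pattern edges: (8,0,has); (8,1,has); (8,6,has)
spo result:
nodes: 0:pt, 1:pt, 2:pt, 3:pt, 6:pt, 7:F, 9:pt, 10:pt, 11:pt, 12:F, 13:F, 14:F, 15:F
edges: (7,1,has); (7,2,has); (7,6,has); (12,6,has); (12,9,has); (12,11,has); (13,1,has); (13,9,has); (13,10,has); (14,0,has); (14,10,has); (14,11,has); (15,9,has); (15,10,has); (15,11,has)
dpo result:
nodes: 0:pt, 1:pt, 2:pt, 3:pt, 6:pt, 7:F, 9:pt, 10:pt, 11:pt, 12:F, 13:F, 14:F, 15:F
edges: (7,1,has); (7,2,has); (7,6,has); (12,6,has); (12,9,has); (12,11,has); (13,1,has); (13,9,has); (13,10,has); (14,0,has); (14,10,has); (14,11,has); (15,9,has); (15,10,has); (15,11,has)


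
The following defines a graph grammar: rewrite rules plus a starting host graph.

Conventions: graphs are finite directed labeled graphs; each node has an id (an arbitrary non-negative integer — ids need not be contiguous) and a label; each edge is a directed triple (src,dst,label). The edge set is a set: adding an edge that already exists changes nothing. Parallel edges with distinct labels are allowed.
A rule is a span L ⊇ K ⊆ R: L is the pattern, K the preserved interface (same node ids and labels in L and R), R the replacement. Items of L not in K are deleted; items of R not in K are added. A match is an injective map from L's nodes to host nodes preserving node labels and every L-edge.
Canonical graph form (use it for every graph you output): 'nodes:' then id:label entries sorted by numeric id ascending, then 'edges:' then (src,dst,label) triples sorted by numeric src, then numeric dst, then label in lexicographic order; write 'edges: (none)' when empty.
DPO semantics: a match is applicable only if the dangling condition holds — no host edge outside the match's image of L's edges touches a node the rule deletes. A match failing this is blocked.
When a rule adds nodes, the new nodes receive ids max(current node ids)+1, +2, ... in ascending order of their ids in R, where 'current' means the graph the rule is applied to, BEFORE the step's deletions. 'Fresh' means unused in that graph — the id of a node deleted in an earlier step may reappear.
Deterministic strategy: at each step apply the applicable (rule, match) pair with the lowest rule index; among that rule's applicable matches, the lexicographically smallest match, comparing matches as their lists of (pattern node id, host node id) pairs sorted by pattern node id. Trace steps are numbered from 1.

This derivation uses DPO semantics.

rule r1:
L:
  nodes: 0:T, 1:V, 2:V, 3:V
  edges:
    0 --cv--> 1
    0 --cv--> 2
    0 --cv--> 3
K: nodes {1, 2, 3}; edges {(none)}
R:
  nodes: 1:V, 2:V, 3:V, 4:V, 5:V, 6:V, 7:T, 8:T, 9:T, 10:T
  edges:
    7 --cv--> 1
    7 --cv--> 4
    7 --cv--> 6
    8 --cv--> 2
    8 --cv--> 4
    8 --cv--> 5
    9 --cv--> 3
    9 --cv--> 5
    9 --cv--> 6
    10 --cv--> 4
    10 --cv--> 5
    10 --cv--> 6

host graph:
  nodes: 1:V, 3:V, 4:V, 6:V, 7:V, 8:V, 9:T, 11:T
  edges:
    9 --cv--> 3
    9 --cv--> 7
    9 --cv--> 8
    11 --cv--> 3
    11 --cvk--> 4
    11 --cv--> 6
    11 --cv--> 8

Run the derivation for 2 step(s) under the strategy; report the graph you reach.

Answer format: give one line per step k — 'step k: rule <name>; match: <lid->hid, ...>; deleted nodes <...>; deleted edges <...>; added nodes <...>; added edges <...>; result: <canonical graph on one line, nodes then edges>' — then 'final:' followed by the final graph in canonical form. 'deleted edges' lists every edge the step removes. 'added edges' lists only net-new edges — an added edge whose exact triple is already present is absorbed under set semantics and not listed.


step 1: rule r1; match: 0->9, 1->3, 2->7, 3->8; deleted nodes 9; deleted edges (9,3,cv); (9,7,cv); (9,8,cv); added nodes 12, 13, 14, 15, 16, 17, 18; added edges (15,3,cv); (15,12,cv); (15,14,cv); (16,7,cv); (16,12,cv); (16,13,cv); (17,8,cv); (17,13,cv); (17,14,cv); (18,12,cv); (18,13,cv); (18,14,cv); result: nodes: 1:V, 3:V, 4:V, 6:V, 7:V, 8:V, 11:T, 12:V, 13:V, 14:V, 15:T, 16:T, 17:T, 18:T edges: (11,3,cv); (11,4,cvk); (11,6,cv); (11,8,cv); (15,3,cv); (15,12,cv); (15,14,cv); (16,7,cv); (16,12,cv); (16,13,cv); (17,8,cv); (17,13,cv); (17,14,cv); (18,12,cv); (18,13,cv); (18,14,cv)
step 2: rule r1; match: 0->15, 1->3, 2->12, 3->14; deleted nodes 15; deleted edges (15,3,cv); (15,12,cv); (15,14,cv); added nodes 19, 20, 21, 22, 23, 24, 25; added edges (22,3,cv); (22,19,cv); (22,21,cv); (23,12,cv); (23,19,cv); (23,20,cv); (24,14,cv); (24,20,cv); (24,21,cv); (25,19,cv); (25,20,cv); (25,21,cv); result: nodes: 1:V, 3:V, 4:V, 6:V, 7:V, 8:V, 11:T, 12:V, 13:V, 14:V, 16:T, 17:T, 18:T, 19:V, 20:V, 21:V, 22:T, 23:T, 24:T, 25:T edges: (11,3,cv); (11,4,cvk); (11,6,cv); (11,8,cv); (16,7,cv); (16,12,cv); (16,13,cv); (17,8,cv); (17,13,cv); (17,14,cv); (18,12,cv); (18,13,cv); (18,14,cv); (22,3,cv); (22,19,cv); (22,21,cv); (23,12,cv); (23,19,cv); (23,20,cv); (24,14,cv); (24,20,cv); (24,21,cv); (25,19,cv); (25,20,cv); (25,21,cv)
final:
nodes: 1:V, 3:V, 4:V, 6:V, 7:V, 8:V, 11:T, 12:V, 13:V, 14:V, 16:T, 17:T, 18:T, 19:V, 20:V, 21:V, 22:T, 23:T, 24:T, 25:T
edges: (11,3,cv); (11,4,cvk); (11,6,cv); (11,8,cv); (16,7,cv); (16,12,cv); (16,13,cv); (17,8,cv); (17,13,cv); (17,14,cv); (18,12,cv); (18,13,cv); (18,14,cv); (22,3,cv); (22,19,cv); (22,21,cv); (23,12,cv); (23,19,cv); (23,20,cv); (24,14,cv); (24,20,cv); (24,21,cv); (25,19,cv); (25,20,cv); (25,21,cv)


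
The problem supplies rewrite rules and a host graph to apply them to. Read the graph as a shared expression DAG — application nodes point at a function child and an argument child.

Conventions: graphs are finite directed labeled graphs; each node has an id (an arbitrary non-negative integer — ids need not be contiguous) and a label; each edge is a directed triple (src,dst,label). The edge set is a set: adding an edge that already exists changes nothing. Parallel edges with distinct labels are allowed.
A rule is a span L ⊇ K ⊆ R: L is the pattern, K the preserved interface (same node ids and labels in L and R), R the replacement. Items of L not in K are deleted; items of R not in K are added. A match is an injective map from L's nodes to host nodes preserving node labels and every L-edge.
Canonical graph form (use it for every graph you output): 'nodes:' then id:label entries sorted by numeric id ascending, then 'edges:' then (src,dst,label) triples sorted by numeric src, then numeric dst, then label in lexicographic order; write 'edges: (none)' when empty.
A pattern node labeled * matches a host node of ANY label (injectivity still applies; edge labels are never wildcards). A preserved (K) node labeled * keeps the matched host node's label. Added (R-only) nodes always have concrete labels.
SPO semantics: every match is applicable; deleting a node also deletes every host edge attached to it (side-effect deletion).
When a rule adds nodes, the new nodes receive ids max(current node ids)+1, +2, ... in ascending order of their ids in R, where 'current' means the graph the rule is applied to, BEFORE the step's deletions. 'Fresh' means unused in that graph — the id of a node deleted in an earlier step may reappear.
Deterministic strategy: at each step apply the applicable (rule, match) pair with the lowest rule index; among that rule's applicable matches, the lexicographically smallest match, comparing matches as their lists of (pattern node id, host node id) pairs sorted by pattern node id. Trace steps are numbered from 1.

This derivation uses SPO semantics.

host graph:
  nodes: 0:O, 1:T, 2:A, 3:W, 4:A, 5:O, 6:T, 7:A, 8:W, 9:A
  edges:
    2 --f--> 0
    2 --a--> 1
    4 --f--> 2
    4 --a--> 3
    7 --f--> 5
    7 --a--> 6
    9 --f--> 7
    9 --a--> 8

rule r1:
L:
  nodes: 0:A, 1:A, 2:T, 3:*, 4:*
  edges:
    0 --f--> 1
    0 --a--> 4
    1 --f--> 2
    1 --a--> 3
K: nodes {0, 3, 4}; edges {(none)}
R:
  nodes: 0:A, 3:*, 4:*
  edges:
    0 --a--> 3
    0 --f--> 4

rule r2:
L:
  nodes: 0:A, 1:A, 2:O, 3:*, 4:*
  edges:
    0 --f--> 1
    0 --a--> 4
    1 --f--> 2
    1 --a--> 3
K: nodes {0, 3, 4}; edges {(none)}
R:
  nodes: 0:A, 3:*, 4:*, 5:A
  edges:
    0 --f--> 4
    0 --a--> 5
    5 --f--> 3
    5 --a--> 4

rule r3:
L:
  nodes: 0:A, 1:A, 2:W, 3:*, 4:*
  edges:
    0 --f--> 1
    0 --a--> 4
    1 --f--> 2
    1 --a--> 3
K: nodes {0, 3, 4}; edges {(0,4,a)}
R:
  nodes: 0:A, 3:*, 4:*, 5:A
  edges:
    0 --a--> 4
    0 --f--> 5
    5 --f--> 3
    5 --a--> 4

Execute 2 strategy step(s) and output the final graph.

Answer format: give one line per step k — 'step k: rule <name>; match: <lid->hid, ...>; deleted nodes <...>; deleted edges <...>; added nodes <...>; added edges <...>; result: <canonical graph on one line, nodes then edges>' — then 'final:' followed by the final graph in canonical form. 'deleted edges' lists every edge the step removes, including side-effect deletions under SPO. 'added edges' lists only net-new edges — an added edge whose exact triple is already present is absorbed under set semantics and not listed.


step 1: rule r2; match: 0->4, 1->2, 2->0, 3->1, 4->3; deleted nodes 0, 2; deleted edges (2,0,f); (2,1,a); (4,2,f); (4,3,a); added nodes 10; added edges (4,3,f); (4,10,a); (10,1,f); (10,3,a); result: nodes: 1:T, 3:W, 4:A, 5:O, 6:T, 7:A, 8:W, 9:A, 10:A edges: (4,3,f); (4,10,a); (7,5,f); (7,6,a); (9,7,f); (9,8,a); (10,1,f); (10,3,a)
step 2: rule r2; match: 0->9, 1->7, 2->5, 3->6, 4->8; deleted nodes 5, 7; deleted edges (7,5,f); (7,6,a); (9,7,f); (9,8,a); added nodes 11; added edges (9,8,f); (9,11,a); (11,6,f); (11,8,a); result: nodes: 1:T, 3:W, 4:A, 6:T, 8:W, 9:A, 10:A, 11:A edges: (4,3,f); (4,10,a); (9,8,f); (9,11,a); (10,1,f); (10,3,a); (11,6,f); (11,8,a)
final:
nodes: 1:T, 3:W, 4:A, 6:T, 8:W, 9:A, 10:A, 11:A
edges: (4,3,f); (4,10,a); (9,8,f); (9,11,a); (10,1,f); (10,3,a); (11,6,f); (11,8,a)


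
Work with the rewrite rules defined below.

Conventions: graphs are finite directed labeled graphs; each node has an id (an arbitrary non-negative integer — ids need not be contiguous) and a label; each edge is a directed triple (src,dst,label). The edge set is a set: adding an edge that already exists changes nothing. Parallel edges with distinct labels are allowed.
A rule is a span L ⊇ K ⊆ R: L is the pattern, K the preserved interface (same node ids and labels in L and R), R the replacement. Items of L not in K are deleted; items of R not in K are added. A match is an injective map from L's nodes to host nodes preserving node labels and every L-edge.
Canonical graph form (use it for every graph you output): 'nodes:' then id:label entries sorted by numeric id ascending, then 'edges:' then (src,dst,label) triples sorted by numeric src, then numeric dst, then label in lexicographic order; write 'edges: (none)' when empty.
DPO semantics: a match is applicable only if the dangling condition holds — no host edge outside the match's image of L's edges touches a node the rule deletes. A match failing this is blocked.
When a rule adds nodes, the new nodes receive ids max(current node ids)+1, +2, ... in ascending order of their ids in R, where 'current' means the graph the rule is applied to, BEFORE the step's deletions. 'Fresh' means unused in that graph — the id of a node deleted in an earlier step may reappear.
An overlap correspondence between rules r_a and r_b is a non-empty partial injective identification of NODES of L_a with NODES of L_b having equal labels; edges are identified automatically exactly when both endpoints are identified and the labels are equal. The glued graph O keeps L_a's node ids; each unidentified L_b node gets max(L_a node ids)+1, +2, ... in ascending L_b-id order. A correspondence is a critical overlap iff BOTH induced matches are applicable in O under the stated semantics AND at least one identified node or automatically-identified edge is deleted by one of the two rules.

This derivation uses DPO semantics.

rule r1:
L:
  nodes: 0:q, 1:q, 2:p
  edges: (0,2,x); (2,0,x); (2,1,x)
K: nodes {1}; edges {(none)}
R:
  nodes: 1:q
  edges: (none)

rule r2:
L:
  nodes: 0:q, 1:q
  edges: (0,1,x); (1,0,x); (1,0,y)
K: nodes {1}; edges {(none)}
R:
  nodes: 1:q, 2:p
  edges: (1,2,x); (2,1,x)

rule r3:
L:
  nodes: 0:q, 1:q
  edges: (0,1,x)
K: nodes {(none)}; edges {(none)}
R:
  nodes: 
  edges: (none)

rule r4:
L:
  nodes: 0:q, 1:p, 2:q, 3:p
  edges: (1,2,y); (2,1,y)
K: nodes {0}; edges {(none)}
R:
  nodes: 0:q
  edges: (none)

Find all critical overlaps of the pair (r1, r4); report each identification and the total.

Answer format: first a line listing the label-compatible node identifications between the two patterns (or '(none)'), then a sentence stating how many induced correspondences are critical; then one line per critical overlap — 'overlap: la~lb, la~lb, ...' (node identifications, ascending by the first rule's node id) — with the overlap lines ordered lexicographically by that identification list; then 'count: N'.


label-compatible node identifications between L(r1) and L(r4): 0~0, 0~2, 1~0, 1~2, 2~1, 2~3
1 of the induced correspondences is a critical overlap of r1 and r4.
overlap: 0~0
count: 1


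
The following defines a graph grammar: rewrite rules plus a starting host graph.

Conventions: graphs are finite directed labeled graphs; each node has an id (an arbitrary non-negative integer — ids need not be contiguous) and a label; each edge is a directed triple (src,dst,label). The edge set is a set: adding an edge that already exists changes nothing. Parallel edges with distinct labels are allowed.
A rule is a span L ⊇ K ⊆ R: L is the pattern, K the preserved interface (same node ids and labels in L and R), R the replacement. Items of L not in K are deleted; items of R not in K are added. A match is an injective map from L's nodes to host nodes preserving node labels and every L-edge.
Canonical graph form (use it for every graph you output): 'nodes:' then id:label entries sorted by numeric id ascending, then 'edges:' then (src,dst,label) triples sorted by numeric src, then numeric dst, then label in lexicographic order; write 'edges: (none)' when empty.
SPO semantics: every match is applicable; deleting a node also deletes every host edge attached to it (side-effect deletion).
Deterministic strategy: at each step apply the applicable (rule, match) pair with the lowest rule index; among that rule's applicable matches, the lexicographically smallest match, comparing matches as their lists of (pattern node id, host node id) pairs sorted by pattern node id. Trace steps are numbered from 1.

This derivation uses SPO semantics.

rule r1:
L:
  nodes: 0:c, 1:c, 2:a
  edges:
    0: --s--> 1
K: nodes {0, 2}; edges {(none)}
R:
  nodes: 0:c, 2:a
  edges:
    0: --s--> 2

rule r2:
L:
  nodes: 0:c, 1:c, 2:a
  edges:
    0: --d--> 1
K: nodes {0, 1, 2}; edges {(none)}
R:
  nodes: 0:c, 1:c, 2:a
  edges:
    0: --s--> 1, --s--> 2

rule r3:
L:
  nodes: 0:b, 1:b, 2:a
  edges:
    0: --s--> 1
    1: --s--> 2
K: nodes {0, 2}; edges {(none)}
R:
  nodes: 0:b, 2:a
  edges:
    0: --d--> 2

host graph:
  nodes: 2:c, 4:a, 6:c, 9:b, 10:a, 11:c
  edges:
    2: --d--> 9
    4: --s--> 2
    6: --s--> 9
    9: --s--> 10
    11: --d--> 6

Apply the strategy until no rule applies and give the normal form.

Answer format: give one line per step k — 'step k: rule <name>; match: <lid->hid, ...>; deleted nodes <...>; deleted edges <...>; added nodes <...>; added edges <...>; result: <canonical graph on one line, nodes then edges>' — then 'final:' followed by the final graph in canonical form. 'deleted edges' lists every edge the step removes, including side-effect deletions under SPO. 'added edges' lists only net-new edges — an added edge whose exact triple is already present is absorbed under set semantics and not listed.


step 1: rule r2; match: 0->11, 1->6, 2->4; deleted nodes (none); deleted edges (11,6,d); added nodes (none); added edges (11,4,s); (11,6,s); result: nodes: 2:c, 4:a, 6:c, 9:b, 10:a, 11:c edges: (2,9,d); (4,2,s); (6,9,s); (9,10,s); (11,4,s); (11,6,s)
step 2: rule r1; match: 0->11, 1->6, 2->4; deleted nodes 6; deleted edges (6,9,s); (11,6,s); added nodes (none); added edges (none); result: nodes: 2:c, 4:a, 9:b, 10:a, 11:c edges: (2,9,d); (4,2,s); (9,10,s); (11,4,s)
final:
nodes: 2:c, 4:a, 9:b, 10:a, 11:c
edges: (2,9,d); (4,2,s); (9,10,s); (11,4,s)


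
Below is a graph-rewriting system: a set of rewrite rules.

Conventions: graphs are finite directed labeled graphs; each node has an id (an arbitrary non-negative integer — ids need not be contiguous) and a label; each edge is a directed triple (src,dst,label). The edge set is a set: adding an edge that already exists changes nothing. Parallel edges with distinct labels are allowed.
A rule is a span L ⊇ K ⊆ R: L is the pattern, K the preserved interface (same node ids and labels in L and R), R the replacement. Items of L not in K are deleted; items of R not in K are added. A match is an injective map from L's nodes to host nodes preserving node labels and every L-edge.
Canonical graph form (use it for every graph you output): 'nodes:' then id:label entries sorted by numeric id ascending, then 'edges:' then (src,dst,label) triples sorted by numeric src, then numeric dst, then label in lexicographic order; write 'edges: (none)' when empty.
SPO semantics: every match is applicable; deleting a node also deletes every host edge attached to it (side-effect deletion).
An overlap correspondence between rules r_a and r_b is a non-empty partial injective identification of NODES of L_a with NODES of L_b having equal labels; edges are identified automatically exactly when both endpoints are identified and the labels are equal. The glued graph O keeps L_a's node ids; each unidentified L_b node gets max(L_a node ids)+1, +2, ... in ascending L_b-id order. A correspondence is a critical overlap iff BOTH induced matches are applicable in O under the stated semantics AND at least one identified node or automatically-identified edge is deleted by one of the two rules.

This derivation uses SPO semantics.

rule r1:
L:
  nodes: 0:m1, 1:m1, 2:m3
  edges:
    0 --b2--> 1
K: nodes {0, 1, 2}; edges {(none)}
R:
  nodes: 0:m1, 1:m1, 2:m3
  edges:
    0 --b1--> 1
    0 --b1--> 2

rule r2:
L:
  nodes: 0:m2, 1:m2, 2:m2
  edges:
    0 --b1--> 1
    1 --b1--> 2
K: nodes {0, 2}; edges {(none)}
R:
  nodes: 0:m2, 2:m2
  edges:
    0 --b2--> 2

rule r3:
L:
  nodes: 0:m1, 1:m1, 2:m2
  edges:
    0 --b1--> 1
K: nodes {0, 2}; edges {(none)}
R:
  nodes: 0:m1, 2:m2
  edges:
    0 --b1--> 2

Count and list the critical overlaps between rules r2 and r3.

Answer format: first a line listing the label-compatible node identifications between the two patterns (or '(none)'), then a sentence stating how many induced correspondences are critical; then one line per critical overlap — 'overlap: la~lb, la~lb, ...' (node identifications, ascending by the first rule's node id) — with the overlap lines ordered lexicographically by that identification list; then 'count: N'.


label-compatible node identifications between L(r2) and L(r3): 0~2, 1~2, 2~2
1 of the induced correspondences is a critical overlap of r2 and r3.
overlap: 1~2
count: 1


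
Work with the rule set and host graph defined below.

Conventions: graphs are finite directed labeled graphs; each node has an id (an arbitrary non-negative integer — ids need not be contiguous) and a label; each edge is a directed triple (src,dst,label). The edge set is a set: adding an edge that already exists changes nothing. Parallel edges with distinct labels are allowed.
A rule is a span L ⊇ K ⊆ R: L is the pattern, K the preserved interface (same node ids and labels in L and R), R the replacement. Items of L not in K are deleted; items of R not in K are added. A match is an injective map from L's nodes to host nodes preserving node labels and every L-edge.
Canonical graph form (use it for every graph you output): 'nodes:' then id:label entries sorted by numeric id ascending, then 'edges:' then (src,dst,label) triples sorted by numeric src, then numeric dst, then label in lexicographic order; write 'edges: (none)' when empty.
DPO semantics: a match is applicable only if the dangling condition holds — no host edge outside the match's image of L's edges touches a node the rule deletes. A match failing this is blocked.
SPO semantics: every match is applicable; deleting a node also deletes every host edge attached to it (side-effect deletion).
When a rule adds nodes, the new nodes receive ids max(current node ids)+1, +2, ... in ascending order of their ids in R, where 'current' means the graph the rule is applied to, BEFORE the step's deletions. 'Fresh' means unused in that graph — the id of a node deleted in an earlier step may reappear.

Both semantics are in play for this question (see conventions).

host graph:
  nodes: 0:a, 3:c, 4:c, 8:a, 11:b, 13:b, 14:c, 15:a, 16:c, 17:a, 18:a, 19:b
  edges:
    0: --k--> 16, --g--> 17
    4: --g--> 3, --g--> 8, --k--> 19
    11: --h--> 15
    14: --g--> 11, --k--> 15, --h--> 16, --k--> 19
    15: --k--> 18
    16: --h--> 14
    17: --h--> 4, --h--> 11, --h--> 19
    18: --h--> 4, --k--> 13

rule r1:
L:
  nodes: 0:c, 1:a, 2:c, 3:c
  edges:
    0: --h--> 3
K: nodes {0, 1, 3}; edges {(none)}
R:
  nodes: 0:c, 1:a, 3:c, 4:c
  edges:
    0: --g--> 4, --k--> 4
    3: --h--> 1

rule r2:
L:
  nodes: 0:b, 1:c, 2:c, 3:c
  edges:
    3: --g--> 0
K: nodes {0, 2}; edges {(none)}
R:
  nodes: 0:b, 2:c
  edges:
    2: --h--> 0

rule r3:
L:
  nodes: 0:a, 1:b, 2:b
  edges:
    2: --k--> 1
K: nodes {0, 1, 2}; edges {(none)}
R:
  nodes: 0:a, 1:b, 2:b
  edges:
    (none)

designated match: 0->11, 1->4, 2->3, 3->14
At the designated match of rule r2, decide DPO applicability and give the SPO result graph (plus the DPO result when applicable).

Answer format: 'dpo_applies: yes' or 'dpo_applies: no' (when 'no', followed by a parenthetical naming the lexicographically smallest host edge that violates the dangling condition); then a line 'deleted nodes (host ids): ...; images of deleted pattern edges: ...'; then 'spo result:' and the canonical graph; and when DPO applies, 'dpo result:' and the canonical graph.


dpo_applies: no
(the rule deletes node 4, which keeps host edge (4,3,g) outside the match image — the dangling condition fails, DPO blocks; SPO proceeds and side-deletes such edges)
deleted nodes (host ids): 4, 14; images of deleted pattern edges: (14,11,g)
spo result:
nodes: 0:a, 3:c, 8:a, 11:b, 13:b, 15:a, 16:c, 17:a, 18:a, 19:b
edges: (0,16,k); (0,17,g); (3,11,h); (11,15,h); (15,18,k); (17,11,h); (17,19,h); (18,13,k)


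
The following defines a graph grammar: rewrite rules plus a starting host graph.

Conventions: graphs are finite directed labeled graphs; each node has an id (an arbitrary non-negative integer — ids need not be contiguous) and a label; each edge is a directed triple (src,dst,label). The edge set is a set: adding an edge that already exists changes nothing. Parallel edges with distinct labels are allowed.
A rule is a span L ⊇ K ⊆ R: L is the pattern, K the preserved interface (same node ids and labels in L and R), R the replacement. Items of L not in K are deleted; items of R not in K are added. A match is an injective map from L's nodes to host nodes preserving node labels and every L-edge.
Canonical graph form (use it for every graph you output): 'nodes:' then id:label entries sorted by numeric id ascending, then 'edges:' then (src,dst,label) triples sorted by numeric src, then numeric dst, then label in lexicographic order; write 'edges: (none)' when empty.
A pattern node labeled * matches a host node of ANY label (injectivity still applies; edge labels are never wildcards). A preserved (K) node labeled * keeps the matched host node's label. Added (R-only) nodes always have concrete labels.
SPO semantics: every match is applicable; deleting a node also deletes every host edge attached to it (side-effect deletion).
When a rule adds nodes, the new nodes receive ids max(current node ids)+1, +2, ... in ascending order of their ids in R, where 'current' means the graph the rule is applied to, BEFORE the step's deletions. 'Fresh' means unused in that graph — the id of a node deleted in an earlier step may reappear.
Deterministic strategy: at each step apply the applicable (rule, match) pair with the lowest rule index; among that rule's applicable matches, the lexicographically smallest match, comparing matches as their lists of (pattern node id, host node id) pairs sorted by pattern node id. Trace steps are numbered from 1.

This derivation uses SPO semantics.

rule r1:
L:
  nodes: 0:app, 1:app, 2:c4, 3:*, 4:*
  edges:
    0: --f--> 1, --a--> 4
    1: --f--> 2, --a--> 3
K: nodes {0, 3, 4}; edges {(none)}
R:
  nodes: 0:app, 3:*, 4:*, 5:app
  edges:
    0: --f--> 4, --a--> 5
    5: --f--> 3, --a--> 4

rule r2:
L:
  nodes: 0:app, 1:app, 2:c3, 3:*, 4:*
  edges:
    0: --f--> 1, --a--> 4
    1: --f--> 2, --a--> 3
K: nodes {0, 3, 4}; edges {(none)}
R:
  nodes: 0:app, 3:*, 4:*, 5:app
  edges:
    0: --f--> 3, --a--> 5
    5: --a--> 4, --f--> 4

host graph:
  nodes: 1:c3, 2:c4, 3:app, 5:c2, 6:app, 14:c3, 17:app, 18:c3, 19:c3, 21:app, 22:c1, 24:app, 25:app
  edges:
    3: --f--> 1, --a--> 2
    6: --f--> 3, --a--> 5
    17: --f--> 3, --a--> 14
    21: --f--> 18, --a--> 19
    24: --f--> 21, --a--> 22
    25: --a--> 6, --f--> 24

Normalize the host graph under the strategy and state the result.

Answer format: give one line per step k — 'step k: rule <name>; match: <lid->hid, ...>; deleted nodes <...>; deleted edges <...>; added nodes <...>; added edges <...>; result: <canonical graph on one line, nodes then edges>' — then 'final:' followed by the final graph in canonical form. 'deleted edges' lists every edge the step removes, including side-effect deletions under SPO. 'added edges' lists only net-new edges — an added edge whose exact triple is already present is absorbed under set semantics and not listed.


step 1: rule r2; match: 0->6, 1->3, 2->1, 3->2, 4->5; deleted nodes 1, 3; deleted edges (3,1,f); (3,2,a); (6,3,f); (6,5,a); (17,3,f); added nodes 26; added edges (6,2,f); (6,26,a); (26,5,a); (26,5,f); result: nodes: 2:c4, 5:c2, 6:app, 14:c3, 17:app, 18:c3, 19:c3, 21:app, 22:c1, 24:app, 25:app, 26:app edges: (6,2,f); (6,26,a); (17,14,a); (21,18,f); (21,19,a); (24,21,f); (24,22,a); (25,6,a); (25,24,f); (26,5,a); (26,5,f)
step 2: rule r2; match: 0->24, 1->21, 2->18, 3->19, 4->22; deleted nodes 18, 21; deleted edges (21,18,f); (21,19,a); (24,21,f); (24,22,a); added nodes 27; added edges (24,19,f); (24,27,a); (27,22,a); (27,22,f); result: nodes: 2:c4, 5:c2, 6:app, 14:c3, 17:app, 19:c3, 22:c1, 24:app, 25:app, 26:app, 27:app edges: (6,2,f); (6,26,a); (17,14,a); (24,19,f); (24,27,a); (25,6,a); (25,24,f); (26,5,a); (26,5,f); (27,22,a); (27,22,f)
step 3: rule r2; match: 0->25, 1->24, 2->19, 3->27, 4->6; deleted nodes 19, 24; deleted edges (24,19,f); (24,27,a); (25,6,a); (25,24,f); added nodes 28; added edges (25,27,f); (25,28,a); (28,6,a); (28,6,f); result: nodes: 2:c4, 5:c2, 6:app, 14:c3, 17:app, 22:c1, 25:app, 26:app, 27:app, 28:app edges: (6,2,f); (6,26,a); (17,14,a); (25,27,f); (25,28,a); (26,5,a); (26,5,f); (27,22,a); (27,22,f); (28,6,a); (28,6,f)
final:
nodes: 2:c4, 5:c2, 6:app, 14:c3, 17:app, 22:c1, 25:app, 26:app, 27:app, 28:app
edges: (6,2,f); (6,26,a); (17,14,a); (25,27,f); (25,28,a); (26,5,a); (26,5,f); (27,22,a); (27,22,f); (28,6,a); (28,6,f)


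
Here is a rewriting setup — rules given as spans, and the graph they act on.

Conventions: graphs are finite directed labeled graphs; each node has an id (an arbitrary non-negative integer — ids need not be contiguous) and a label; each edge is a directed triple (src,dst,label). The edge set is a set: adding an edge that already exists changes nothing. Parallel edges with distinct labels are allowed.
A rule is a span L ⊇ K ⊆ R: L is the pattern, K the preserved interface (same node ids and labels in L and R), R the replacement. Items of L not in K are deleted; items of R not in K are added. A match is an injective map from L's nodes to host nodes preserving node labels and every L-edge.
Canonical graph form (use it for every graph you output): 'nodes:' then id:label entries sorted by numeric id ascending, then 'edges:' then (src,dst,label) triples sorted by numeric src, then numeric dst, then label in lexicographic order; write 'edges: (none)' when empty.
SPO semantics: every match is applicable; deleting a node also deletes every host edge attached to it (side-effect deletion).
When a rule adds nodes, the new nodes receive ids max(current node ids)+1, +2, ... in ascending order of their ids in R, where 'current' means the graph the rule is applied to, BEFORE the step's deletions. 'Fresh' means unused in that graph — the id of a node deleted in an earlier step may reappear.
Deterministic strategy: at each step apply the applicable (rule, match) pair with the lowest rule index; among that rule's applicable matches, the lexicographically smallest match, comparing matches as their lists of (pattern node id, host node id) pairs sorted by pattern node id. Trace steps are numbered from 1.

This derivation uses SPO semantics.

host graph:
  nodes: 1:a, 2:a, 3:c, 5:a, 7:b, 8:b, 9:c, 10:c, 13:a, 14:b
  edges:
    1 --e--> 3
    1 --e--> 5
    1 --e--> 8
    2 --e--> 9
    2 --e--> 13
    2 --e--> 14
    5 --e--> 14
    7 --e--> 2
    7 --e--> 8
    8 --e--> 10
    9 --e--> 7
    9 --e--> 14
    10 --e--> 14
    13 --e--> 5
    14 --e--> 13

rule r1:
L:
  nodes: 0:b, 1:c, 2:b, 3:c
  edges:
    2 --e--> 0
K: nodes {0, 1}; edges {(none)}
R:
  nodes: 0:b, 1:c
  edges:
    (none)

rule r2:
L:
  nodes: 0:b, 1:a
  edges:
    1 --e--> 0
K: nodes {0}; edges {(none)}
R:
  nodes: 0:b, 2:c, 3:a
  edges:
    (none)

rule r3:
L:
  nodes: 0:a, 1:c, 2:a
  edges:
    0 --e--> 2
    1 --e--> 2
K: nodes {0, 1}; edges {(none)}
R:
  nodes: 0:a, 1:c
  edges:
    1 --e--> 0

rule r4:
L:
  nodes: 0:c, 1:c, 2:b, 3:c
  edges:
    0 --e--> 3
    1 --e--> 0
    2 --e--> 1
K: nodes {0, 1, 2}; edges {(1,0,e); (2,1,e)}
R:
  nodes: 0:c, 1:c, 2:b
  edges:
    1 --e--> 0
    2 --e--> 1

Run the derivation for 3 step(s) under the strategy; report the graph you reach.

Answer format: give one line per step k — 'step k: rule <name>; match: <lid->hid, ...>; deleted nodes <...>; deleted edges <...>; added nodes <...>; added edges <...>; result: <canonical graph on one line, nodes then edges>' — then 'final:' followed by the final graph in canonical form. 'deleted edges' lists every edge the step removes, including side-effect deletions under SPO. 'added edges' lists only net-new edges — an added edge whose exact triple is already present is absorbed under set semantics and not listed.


step 1: rule r1; match: 0->8, 1->3, 2->7, 3->9; deleted nodes 7, 9; deleted edges (2,9,e); (7,2,e); (7,8,e); (9,7,e); (9,14,e); added nodes (none); added edges (none); result: nodes: 1:a, 2:a, 3:c, 5:a, 8:b, 10:c, 13:a, 14:b edges: (1,3,e); (1,5,e); (1,8,e); (2,13,e); (2,14,e); (5,14,e); (8,10,e); (10,14,e); (13,5,e); (14,13,e)
step 2: rule r2; match: 0->8, 1->1; deleted nodes 1; deleted edges (1,3,e); (1,5,e); (1,8,e); added nodes 15, 16; added edges (none); result: nodes: 2:a, 3:c, 5:a, 8:b, 10:c, 13:a, 14:b, 15:c, 16:a edges: (2,13,e); (2,14,e); (5,14,e); (8,10,e); (10,14,e); (13,5,e); (14,13,e)
step 3: rule r2; match: 0->14, 1->2; deleted nodes 2; deleted edges (2,13,e); (2,14,e); added nodes 17, 18; added edges (none); result: nodes: 3:c, 5:a, 8:b, 10:c, 13:a, 14:b, 15:c, 16:a, 17:c, 18:a edges: (5,14,e); (8,10,e); (10,14,e); (13,5,e); (14,13,e)
final:
nodes: 3:c, 5:a, 8:b, 10:c, 13:a, 14:b, 15:c, 16:a, 17:c, 18:a
edges: (5,14,e); (8,10,e); (10,14,e); (13,5,e); (14,13,e)
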